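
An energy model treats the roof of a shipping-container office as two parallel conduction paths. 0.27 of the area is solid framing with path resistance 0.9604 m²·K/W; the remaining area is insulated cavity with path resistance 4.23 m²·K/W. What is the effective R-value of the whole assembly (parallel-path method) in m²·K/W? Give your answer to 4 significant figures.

2.204 m²·K/W

U_eff = 0.73/4.23 + 0.27/0.9604 = 0.17258 + 0.28113 = 0.45371
R_eff = 1/U_eff = 2.2041 m²·K/W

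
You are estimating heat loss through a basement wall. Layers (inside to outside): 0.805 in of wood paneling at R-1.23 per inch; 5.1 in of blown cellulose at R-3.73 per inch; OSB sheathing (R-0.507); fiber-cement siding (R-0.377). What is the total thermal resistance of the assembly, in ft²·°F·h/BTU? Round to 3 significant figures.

0.805 × 1.23 = 0.9902
5.1 × 3.73 = 19.02
R_total = 0.9902 + 19.02 + 0.507 + 0.377 = 20.9 ft²·°F·h/BTU

20.9 ft²·°F·h/BTU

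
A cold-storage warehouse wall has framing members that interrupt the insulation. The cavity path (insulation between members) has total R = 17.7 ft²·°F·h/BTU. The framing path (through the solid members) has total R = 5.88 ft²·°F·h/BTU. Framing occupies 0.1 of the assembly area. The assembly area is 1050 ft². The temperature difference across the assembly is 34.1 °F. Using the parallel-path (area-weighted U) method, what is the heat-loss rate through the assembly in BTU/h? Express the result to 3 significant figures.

2430 BTU/h

U_eff = 0.9/17.7 + 0.1/5.88 = 0.05085 + 0.01701 = 0.06785
R_eff = 1/U_eff = 14.74 ft²·°F·h/BTU
Q = 1050 × 34.1 / 14.74 = 2430 BTU/h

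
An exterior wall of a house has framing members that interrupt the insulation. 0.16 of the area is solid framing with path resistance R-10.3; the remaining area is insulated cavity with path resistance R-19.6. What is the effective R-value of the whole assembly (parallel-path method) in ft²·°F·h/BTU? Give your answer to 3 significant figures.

17.1 ft²·°F·h/BTU

U_eff = 0.84/19.6 + 0.16/10.3 = 0.04286 + 0.01553 = 0.05839
R_eff = 1/U_eff = 17.13 ft²·°F·h/BTU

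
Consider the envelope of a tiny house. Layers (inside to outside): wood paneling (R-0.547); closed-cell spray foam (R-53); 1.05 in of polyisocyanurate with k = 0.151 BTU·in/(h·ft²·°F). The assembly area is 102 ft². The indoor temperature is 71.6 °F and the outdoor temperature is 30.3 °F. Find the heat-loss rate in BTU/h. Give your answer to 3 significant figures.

69.6 BTU/h

1.05/0.151 = 6.954
R_total = 0.547 + 53 + 6.954 = 60.5 ft²·°F·h/BTU
Q = A·ΔT/R = 102 × (71.6 − 30.3) / 60.5 = 69.63 BTU/h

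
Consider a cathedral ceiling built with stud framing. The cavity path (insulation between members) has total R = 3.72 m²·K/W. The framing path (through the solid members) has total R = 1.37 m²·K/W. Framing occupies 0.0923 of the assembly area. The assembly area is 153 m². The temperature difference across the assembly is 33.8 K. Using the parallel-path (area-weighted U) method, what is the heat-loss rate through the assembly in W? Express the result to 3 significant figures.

U_eff = 0.9077/3.72 + 0.0923/1.37 = 0.244 + 0.06737 = 0.3114
R_eff = 1/U_eff = 3.212 m²·K/W
Q = 153 × 33.8 / 3.212 = 1610 W

1610 W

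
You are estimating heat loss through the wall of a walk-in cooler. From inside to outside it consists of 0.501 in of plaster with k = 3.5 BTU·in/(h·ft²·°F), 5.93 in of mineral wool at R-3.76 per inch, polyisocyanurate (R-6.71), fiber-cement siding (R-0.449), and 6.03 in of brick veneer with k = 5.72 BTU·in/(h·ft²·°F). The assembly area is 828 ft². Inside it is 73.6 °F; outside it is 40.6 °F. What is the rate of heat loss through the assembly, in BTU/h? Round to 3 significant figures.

0.501/3.5 = 0.1431
5.93 × 3.76 = 22.3
6.03/5.72 = 1.054
R_total = 0.1431 + 22.3 + 6.71 + 0.449 + 1.054 = 30.65 ft²·°F·h/BTU
Q = A·ΔT/R = 828 × (73.6 − 40.6) / 30.65 = 891.4 BTU/h

891 BTU/h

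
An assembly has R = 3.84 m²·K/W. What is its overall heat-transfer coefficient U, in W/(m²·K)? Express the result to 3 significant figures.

U = 1/R = 1/3.84 = 0.2604

0.260 W/(m²·K)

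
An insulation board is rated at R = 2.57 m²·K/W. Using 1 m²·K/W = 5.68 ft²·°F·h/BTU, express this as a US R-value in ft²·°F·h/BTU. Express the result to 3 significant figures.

14.6 ft²·°F·h/BTU

R_US = 2.57 × 5.68 = 14.6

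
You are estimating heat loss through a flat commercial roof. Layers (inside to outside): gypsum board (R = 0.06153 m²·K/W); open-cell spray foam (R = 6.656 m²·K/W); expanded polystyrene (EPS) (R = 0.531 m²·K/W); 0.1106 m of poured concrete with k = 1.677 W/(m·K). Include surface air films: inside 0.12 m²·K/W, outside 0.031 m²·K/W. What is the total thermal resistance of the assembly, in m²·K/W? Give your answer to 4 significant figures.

7.465 m²·K/W

0.1106/1.677 = 0.065951
R_total = 0.12 + 0.06153 + 6.656 + 0.531 + 0.065951 + 0.031 = 7.4655 m²·K/W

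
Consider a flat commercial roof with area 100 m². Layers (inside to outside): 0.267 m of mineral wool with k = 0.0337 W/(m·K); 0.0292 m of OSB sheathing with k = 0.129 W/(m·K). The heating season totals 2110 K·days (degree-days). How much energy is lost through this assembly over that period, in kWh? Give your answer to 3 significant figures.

0.267/0.0337 = 7.923
0.0292/0.129 = 0.2264
R_total = 7.923 + 0.2264 = 8.149 m²·K/W
E = A × HDD × 24 / R / 1000 = 100 × 2110 × 24 / 8.149 / 1000 = 621.4 kWh

621 kWh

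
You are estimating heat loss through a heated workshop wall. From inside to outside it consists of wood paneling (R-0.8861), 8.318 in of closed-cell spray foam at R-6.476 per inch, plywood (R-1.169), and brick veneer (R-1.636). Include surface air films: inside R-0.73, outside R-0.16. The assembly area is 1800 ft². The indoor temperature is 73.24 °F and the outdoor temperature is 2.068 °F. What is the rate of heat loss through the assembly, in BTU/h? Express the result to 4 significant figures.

8.318 × 6.476 = 53.867
R_total = 0.73 + 0.8861 + 53.867 + 1.169 + 1.636 + 0.16 = 58.448 ft²·°F·h/BTU
Q = A·ΔT/R = 1800 × (73.24 − 2.068) / 58.448 = 2191.8 BTU/h

2192 BTU/h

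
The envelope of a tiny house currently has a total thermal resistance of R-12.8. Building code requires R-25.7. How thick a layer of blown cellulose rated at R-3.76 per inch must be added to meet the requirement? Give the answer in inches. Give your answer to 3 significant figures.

ΔR = 25.7 − 12.8 = 12.9 ft²·°F·h/BTU
L = ΔR / (R/in) = 12.9/3.76 = 3.431 in

3.43 in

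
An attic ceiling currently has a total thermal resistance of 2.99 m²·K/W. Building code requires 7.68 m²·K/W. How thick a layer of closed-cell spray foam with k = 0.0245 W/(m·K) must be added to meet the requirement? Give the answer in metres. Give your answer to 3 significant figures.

0.115 m

ΔR = 7.68 − 2.99 = 4.69 m²·K/W
L = ΔR × k = 4.69 × 0.0245 = 0.1149 m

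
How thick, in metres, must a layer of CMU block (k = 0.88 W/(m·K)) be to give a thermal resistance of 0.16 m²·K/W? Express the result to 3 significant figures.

L = R·k = 0.16 × 0.88 = 0.1408 m

0.141 m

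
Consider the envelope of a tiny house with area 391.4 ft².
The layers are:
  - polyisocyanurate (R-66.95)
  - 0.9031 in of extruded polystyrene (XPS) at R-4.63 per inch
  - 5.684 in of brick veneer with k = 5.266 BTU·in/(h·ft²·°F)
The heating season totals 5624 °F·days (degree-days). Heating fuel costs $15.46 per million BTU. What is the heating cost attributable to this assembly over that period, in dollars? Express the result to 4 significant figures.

11.31 dollars

0.9031 × 4.63 = 4.1814
5.684/5.266 = 1.0794
R_total = 66.95 + 4.1814 + 1.0794 = 72.211 ft²·°F·h/BTU
E = A × HDD × 24 / R = 391.4 × 5624 × 24 / 72.211 = 731600 BTU
Cost = 731600/10⁶ × 15.46 = $11.311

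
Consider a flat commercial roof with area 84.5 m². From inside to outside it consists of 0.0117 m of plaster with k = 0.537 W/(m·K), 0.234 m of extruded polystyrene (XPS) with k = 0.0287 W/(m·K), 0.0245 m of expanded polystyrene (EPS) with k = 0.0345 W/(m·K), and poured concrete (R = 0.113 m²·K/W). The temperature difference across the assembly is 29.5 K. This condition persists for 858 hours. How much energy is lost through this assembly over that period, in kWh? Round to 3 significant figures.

238 kWh

0.0117/0.537 = 0.02179
0.234/0.0287 = 8.153
0.0245/0.0345 = 0.7101
R_total = 0.02179 + 8.153 + 0.7101 + 0.113 = 8.998 m²·K/W
Q = 84.5 × 29.5 / 8.998 = 277 W
E = 277 W × 858 h / 1000 = 237.7 kWh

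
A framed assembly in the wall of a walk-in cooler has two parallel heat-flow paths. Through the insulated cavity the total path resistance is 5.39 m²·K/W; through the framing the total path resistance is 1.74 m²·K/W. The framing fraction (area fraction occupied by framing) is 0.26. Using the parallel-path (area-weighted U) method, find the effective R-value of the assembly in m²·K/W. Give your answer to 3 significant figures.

U_eff = 0.74/5.39 + 0.26/1.74 = 0.1373 + 0.1494 = 0.2867
R_eff = 1/U_eff = 3.488 m²·K/W

3.49 m²·K/W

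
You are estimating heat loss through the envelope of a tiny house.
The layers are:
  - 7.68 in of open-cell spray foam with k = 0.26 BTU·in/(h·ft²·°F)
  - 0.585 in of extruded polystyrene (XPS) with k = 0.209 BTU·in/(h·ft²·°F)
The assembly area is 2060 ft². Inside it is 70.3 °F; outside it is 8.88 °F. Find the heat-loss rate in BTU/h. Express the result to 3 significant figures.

3910 BTU/h

7.68/0.26 = 29.54
0.585/0.209 = 2.799
R_total = 29.54 + 2.799 = 32.34 ft²·°F·h/BTU
Q = A·ΔT/R = 2060 × (70.3 − 8.88) / 32.34 = 3913 BTU/h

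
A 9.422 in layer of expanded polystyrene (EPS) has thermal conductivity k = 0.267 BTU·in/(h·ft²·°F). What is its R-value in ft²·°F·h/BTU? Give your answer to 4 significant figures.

R = L/k = 9.422/0.267 = 35.288 ft²·°F·h/BTU

35.29 ft²·°F·h/BTU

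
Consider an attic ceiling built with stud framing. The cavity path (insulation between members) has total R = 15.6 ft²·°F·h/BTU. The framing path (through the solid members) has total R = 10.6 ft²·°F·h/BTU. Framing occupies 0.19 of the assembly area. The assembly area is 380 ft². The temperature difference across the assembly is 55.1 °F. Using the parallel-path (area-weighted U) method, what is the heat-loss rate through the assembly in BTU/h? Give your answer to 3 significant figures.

U_eff = 0.81/15.6 + 0.19/10.6 = 0.05192 + 0.01792 = 0.06985
R_eff = 1/U_eff = 14.32 ft²·°F·h/BTU
Q = 380 × 55.1 / 14.32 = 1462 BTU/h

1460 BTU/h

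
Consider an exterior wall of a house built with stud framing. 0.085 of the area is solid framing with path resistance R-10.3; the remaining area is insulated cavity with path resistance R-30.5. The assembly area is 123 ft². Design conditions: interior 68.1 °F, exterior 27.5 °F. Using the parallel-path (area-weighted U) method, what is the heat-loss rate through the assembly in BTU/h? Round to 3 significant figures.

191 BTU/h

U_eff = 0.915/30.5 + 0.085/10.3 = 0.03 + 0.008252 = 0.03825
R_eff = 1/U_eff = 26.14 ft²·°F·h/BTU
Q = 123 × (68.1 − 27.5) / 26.14 = 191 BTU/h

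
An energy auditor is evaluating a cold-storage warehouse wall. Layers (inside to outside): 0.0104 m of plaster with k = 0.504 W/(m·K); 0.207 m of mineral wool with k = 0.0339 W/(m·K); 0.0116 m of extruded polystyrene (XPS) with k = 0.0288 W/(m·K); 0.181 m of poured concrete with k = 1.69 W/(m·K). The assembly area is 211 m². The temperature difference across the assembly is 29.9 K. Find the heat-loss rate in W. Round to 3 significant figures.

0.0104/0.504 = 0.02063
0.207/0.0339 = 6.106
0.0116/0.0288 = 0.4028
0.181/1.69 = 0.1071
R_total = 0.02063 + 6.106 + 0.4028 + 0.1071 = 6.637 m²·K/W
Q = A·ΔT/R = 211 × 29.9 / 6.637 = 950.6 W

951 W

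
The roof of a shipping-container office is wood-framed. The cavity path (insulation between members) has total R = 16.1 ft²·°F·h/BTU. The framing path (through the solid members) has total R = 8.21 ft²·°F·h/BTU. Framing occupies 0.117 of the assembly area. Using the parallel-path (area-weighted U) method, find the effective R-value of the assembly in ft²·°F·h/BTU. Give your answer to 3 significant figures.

U_eff = 0.883/16.1 + 0.117/8.21 = 0.05484 + 0.01425 = 0.0691
R_eff = 1/U_eff = 14.47 ft²·°F·h/BTU

14.5 ft²·°F·h/BTU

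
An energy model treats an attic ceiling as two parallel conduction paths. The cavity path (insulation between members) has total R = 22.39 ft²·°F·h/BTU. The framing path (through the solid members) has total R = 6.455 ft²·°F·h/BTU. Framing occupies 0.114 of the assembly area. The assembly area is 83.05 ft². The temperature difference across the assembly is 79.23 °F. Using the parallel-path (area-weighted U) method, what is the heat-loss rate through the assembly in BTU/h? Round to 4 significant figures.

376.6 BTU/h

U_eff = 0.886/22.39 + 0.114/6.455 = 0.039571 + 0.017661 = 0.057232
R_eff = 1/U_eff = 17.473 ft²·°F·h/BTU
Q = 83.05 × 79.23 / 17.473 = 376.59 BTU/h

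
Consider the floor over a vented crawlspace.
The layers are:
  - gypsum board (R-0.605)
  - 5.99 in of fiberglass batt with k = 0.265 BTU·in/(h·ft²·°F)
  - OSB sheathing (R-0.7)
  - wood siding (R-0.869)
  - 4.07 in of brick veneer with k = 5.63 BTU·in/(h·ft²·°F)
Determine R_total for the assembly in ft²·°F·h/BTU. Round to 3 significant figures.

5.99/0.265 = 22.6
4.07/5.63 = 0.7229
R_total = 0.605 + 22.6 + 0.7 + 0.869 + 0.7229 = 25.5 ft²·°F·h/BTU

25.5 ft²·°F·h/BTU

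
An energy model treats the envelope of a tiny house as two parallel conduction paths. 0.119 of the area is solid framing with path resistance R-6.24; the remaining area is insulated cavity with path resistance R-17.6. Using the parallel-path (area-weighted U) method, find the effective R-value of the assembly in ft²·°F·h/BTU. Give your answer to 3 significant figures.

14.5 ft²·°F·h/BTU

U_eff = 0.881/17.6 + 0.119/6.24 = 0.05006 + 0.01907 = 0.06913
R_eff = 1/U_eff = 14.47 ft²·°F·h/BTU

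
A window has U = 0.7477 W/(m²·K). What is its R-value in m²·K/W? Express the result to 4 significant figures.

1.337 m²·K/W

R = 1/U = 1/0.7477 = 1.3374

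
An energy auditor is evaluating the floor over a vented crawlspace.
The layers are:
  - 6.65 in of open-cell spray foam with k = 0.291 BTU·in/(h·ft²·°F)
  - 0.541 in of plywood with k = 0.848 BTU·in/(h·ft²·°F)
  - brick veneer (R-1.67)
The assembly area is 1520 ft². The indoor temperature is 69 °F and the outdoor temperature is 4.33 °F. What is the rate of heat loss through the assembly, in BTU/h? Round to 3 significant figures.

6.65/0.291 = 22.85
0.541/0.848 = 0.638
R_total = 22.85 + 0.638 + 1.67 = 25.16 ft²·°F·h/BTU
Q = A·ΔT/R = 1520 × (69 − 4.33) / 25.16 = 3907 BTU/h

3910 BTU/h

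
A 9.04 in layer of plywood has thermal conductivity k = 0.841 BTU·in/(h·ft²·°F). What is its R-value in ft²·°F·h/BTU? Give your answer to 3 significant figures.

10.7 ft²·°F·h/BTU

R = L/k = 9.04/0.841 = 10.75 ft²·°F·h/BTU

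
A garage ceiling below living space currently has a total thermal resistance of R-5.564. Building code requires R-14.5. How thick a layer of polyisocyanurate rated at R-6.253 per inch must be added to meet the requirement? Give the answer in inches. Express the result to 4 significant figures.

ΔR = 14.5 − 5.564 = 8.936 ft²·°F·h/BTU
L = ΔR / (R/in) = 8.936/6.253 = 1.4291 in

1.429 in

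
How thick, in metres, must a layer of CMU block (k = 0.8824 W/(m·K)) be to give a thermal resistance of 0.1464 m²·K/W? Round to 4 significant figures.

0.1292 m

L = R·k = 0.1464 × 0.8824 = 0.12918 m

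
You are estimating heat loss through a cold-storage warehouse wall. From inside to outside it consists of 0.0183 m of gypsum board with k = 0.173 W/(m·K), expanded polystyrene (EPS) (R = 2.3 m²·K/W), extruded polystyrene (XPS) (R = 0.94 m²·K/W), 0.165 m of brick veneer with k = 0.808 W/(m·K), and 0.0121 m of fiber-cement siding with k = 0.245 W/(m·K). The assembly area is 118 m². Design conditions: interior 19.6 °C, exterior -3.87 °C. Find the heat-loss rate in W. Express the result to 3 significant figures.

0.0183/0.173 = 0.1058
0.165/0.808 = 0.2042
0.0121/0.245 = 0.04939
R_total = 0.1058 + 2.3 + 0.94 + 0.2042 + 0.04939 = 3.599 m²·K/W
Q = A·ΔT/R = 118 × (19.6 − (-3.87)) / 3.599 = 769.4 W

769 W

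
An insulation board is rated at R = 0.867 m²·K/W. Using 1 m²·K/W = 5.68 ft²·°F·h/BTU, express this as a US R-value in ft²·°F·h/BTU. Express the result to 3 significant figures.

4.92 ft²·°F·h/BTU

R_US = 0.867 × 5.68 = 4.925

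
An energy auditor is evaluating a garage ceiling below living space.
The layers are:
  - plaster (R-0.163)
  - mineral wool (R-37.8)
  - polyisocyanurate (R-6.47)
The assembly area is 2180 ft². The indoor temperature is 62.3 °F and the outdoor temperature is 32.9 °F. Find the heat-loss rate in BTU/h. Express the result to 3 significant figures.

1440 BTU/h

R_total = 0.163 + 37.8 + 6.47 = 44.43 ft²·°F·h/BTU
Q = A·ΔT/R = 2180 × (62.3 − 32.9) / 44.43 = 1442 BTU/h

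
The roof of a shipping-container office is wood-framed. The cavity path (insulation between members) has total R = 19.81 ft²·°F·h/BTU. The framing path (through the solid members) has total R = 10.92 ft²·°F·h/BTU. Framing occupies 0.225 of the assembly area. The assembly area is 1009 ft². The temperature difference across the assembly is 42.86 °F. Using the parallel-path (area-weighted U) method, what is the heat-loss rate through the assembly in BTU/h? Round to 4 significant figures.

U_eff = 0.775/19.81 + 0.225/10.92 = 0.039122 + 0.020604 = 0.059726
R_eff = 1/U_eff = 16.743 ft²·°F·h/BTU
Q = 1009 × 42.86 / 16.743 = 2582.9 BTU/h

2583 BTU/h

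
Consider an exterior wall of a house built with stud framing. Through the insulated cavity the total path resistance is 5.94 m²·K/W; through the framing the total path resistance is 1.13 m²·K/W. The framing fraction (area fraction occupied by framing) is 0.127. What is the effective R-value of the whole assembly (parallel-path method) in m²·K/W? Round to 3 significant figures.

U_eff = 0.873/5.94 + 0.127/1.13 = 0.147 + 0.1124 = 0.2594
R_eff = 1/U_eff = 3.856 m²·K/W

3.86 m²·K/W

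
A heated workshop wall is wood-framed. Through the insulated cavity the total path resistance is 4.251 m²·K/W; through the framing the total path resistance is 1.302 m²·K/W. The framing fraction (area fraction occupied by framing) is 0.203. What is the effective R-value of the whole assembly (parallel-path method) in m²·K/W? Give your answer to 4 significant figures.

U_eff = 0.797/4.251 + 0.203/1.302 = 0.18749 + 0.15591 = 0.3434
R_eff = 1/U_eff = 2.9121 m²·K/W

2.912 m²·K/W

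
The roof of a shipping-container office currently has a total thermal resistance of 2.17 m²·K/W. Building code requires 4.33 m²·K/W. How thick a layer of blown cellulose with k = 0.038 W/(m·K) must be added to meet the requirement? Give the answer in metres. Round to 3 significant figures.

ΔR = 4.33 − 2.17 = 2.16 m²·K/W
L = ΔR × k = 2.16 × 0.038 = 0.08208 m

0.0821 m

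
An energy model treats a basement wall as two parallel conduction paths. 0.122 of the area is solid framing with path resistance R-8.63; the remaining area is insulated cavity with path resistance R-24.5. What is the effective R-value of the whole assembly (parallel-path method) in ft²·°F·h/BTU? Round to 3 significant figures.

20.0 ft²·°F·h/BTU

U_eff = 0.878/24.5 + 0.122/8.63 = 0.03584 + 0.01414 = 0.04997
R_eff = 1/U_eff = 20.01 ft²·°F·h/BTU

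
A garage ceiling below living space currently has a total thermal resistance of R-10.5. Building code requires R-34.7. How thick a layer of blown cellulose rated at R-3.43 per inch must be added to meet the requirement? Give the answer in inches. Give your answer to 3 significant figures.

ΔR = 34.7 − 10.5 = 24.2 ft²·°F·h/BTU
L = ΔR / (R/in) = 24.2/3.43 = 7.055 in

7.06 in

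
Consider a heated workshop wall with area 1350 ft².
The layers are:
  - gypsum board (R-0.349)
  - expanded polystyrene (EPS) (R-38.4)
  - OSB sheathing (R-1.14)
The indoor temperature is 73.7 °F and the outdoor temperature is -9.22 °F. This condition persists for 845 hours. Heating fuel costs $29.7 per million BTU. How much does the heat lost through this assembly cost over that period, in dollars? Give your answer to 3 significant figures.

R_total = 0.349 + 38.4 + 1.14 = 39.89 ft²·°F·h/BTU
Q = 1350 × (73.7 − (-9.22)) / 39.89 = 2806 BTU/h
E = 2806 × 845 = 2371000 BTU
Cost = 2371000/10⁶ × 29.7 = $70.43

70.4 dollars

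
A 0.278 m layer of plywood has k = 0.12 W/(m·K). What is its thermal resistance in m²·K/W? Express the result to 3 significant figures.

2.32 m²·K/W

R = L/k = 0.278/0.12 = 2.317 m²·K/W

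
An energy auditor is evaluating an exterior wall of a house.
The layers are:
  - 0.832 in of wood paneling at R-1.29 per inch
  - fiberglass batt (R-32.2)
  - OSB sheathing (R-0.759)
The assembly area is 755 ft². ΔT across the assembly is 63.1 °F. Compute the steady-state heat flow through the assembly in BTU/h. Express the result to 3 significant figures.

1400 BTU/h

0.832 × 1.29 = 1.073
R_total = 1.073 + 32.2 + 0.759 = 34.03 ft²·°F·h/BTU
Q = A·ΔT/R = 755 × 63.1 / 34.03 = 1400 BTU/h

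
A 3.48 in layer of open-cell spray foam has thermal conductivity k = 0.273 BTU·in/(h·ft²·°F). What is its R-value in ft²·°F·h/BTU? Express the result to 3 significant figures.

12.7 ft²·°F·h/BTU

R = L/k = 3.48/0.273 = 12.75 ft²·°F·h/BTU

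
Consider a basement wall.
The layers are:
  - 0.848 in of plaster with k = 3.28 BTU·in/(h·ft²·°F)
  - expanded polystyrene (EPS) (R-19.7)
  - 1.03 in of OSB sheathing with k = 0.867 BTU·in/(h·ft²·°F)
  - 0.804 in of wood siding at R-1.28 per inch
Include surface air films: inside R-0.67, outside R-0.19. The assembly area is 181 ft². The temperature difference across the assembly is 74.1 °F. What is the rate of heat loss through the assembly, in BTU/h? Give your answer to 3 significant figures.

582 BTU/h

0.848/3.28 = 0.2585
1.03/0.867 = 1.188
0.804 × 1.28 = 1.029
R_total = 0.67 + 0.2585 + 19.7 + 1.188 + 1.029 + 0.19 = 23.04 ft²·°F·h/BTU
Q = A·ΔT/R = 181 × 74.1 / 23.04 = 582.2 BTU/h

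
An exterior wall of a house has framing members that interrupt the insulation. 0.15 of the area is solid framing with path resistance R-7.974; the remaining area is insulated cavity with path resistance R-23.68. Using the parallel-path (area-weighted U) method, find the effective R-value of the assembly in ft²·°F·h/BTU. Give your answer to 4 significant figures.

U_eff = 0.85/23.68 + 0.15/7.974 = 0.035895 + 0.018811 = 0.054706
R_eff = 1/U_eff = 18.279 ft²·°F·h/BTU

18.28 ft²·°F·h/BTU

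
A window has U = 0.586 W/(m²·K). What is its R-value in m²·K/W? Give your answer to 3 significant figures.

R = 1/U = 1/0.586 = 1.706

1.71 m²·K/W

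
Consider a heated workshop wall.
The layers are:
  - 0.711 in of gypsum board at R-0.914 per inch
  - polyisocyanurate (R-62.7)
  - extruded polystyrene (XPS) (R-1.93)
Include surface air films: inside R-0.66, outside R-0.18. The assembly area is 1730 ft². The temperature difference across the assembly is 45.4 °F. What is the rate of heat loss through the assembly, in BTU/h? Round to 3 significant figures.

1190 BTU/h

0.711 × 0.914 = 0.6499
R_total = 0.66 + 0.6499 + 62.7 + 1.93 + 0.18 = 66.12 ft²·°F·h/BTU
Q = A·ΔT/R = 1730 × 45.4 / 66.12 = 1188 BTU/h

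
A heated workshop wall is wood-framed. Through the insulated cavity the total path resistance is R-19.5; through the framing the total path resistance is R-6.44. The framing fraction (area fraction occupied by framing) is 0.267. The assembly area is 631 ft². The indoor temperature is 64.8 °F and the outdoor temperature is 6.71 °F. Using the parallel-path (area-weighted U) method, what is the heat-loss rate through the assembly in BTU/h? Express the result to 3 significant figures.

2900 BTU/h

U_eff = 0.733/19.5 + 0.267/6.44 = 0.03759 + 0.04146 = 0.07905
R_eff = 1/U_eff = 12.65 ft²·°F·h/BTU
Q = 631 × (64.8 − 6.71) / 12.65 = 2898 BTU/h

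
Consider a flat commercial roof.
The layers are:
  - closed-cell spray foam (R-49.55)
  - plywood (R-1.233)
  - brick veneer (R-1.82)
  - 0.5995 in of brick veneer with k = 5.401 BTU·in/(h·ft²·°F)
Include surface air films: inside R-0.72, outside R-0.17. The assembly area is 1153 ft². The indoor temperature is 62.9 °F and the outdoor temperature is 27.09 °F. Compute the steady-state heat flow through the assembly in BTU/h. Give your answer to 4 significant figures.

0.5995/5.401 = 0.111
R_total = 0.72 + 49.55 + 1.233 + 1.82 + 0.111 + 0.17 = 53.604 ft²·°F·h/BTU
Q = A·ΔT/R = 1153 × (62.9 − 27.09) / 53.604 = 770.26 BTU/h

770.3 BTU/h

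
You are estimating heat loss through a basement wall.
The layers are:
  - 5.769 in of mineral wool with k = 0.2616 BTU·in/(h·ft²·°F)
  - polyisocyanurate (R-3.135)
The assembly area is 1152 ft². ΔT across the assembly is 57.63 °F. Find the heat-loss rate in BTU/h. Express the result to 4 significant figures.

2636 BTU/h

5.769/0.2616 = 22.053
R_total = 22.053 + 3.135 = 25.188 ft²·°F·h/BTU
Q = A·ΔT/R = 1152 × 57.63 / 25.188 = 2635.8 BTU/h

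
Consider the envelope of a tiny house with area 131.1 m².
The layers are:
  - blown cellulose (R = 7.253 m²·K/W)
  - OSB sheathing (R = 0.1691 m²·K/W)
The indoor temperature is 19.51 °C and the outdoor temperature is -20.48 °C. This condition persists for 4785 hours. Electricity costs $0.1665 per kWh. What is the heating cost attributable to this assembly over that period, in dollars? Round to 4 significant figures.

562.8 dollars

R_total = 7.253 + 0.1691 = 7.4221 m²·K/W
Q = 131.1 × (19.51 − (-20.48)) / 7.4221 = 706.36 W
E = 706.36 W × 4785 h / 1000 = 3379.9 kWh
Cost = 3379.9 × 0.1665 = $562.76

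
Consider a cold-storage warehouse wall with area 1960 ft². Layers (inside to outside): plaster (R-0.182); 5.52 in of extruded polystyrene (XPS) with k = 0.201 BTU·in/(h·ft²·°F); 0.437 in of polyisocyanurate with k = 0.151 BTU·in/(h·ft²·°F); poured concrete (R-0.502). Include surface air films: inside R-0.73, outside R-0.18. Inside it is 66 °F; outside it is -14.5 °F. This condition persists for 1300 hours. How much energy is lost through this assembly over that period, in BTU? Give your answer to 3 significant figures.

6420000 BTU

5.52/0.201 = 27.46
0.437/0.151 = 2.894
R_total = 0.73 + 0.182 + 27.46 + 2.894 + 0.502 + 0.18 = 31.95 ft²·°F·h/BTU
Q = 1960 × (66 − (-14.5)) / 31.95 = 4938 BTU/h
E = 4938 × 1300 = 6420000 BTU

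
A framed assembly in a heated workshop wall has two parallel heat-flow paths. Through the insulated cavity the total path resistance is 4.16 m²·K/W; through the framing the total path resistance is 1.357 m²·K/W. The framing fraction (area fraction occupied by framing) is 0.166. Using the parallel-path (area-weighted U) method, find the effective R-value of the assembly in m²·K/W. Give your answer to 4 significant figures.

3.098 m²·K/W

U_eff = 0.834/4.16 + 0.166/1.357 = 0.20048 + 0.12233 = 0.32281
R_eff = 1/U_eff = 3.0978 m²·K/W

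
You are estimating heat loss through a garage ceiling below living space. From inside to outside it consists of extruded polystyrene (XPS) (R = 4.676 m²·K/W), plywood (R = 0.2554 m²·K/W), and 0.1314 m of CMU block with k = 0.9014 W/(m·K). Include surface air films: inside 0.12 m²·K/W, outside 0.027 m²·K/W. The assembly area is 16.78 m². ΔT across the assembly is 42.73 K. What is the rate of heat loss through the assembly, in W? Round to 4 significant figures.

137.2 W

0.1314/0.9014 = 0.14577
R_total = 0.12 + 4.676 + 0.2554 + 0.14577 + 0.027 = 5.2242 m²·K/W
Q = A·ΔT/R = 16.78 × 42.73 / 5.2242 = 137.25 W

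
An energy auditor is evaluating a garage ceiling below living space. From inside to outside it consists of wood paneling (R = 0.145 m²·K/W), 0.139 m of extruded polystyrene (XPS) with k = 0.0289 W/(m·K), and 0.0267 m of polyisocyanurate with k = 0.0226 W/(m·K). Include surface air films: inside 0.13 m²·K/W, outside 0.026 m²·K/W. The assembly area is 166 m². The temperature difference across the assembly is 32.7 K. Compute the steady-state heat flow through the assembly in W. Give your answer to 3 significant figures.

863 W

0.139/0.0289 = 4.81
0.0267/0.0226 = 1.181
R_total = 0.13 + 0.145 + 4.81 + 1.181 + 0.026 = 6.292 m²·K/W
Q = A·ΔT/R = 166 × 32.7 / 6.292 = 862.7 W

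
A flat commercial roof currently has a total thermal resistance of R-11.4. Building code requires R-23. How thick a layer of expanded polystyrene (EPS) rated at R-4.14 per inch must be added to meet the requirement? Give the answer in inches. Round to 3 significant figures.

ΔR = 23 − 11.4 = 11.6 ft²·°F·h/BTU
L = ΔR / (R/in) = 11.6/4.14 = 2.802 in

2.80 in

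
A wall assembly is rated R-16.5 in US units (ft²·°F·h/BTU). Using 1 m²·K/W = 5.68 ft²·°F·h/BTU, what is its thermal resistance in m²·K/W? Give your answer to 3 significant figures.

R_SI = 16.5/5.68 = 2.905

2.90 m²·K/W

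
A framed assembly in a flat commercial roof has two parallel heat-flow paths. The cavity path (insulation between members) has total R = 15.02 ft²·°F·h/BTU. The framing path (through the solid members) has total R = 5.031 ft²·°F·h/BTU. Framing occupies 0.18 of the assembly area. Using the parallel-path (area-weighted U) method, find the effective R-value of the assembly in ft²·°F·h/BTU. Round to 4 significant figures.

U_eff = 0.82/15.02 + 0.18/5.031 = 0.054594 + 0.035778 = 0.090372
R_eff = 1/U_eff = 11.065 ft²·°F·h/BTU

11.07 ft²·°F·h/BTU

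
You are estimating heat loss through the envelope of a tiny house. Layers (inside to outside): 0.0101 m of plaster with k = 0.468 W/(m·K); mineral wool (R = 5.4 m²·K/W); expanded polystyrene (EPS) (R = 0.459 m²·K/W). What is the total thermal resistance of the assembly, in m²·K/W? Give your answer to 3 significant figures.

0.0101/0.468 = 0.02158
R_total = 0.02158 + 5.4 + 0.459 = 5.881 m²·K/W

5.88 m²·K/W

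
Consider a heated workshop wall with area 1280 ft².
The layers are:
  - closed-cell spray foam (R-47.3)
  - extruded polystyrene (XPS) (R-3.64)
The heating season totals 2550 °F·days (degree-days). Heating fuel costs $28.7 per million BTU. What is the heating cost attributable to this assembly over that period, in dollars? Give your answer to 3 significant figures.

R_total = 47.3 + 3.64 = 50.94 ft²·°F·h/BTU
E = A × HDD × 24 / R = 1280 × 2550 × 24 / 50.94 = 1538000 BTU
Cost = 1538000/10⁶ × 28.7 = $44.14

44.1 dollars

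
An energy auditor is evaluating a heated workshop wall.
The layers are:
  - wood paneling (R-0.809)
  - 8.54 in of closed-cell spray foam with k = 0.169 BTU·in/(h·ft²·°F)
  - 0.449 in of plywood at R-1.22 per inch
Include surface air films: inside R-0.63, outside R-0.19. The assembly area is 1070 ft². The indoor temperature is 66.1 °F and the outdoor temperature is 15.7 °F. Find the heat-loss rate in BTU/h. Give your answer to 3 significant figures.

1020 BTU/h

8.54/0.169 = 50.53
0.449 × 1.22 = 0.5478
R_total = 0.63 + 0.809 + 50.53 + 0.5478 + 0.19 = 52.71 ft²·°F·h/BTU
Q = A·ΔT/R = 1070 × (66.1 − 15.7) / 52.71 = 1023 BTU/h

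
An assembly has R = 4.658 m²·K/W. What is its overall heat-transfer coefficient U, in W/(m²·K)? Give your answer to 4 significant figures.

U = 1/R = 1/4.658 = 0.21468

0.2147 W/(m²·K)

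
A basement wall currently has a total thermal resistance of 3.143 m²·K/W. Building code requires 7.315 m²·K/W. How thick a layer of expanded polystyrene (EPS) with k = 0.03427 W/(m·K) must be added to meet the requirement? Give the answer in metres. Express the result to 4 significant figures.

ΔR = 7.315 − 3.143 = 4.172 m²·K/W
L = ΔR × k = 4.172 × 0.03427 = 0.14297 m

0.1430 m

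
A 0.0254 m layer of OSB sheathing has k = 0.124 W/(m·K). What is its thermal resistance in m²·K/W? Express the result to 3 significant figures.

R = L/k = 0.0254/0.124 = 0.2048 m²·K/W

0.205 m²·K/W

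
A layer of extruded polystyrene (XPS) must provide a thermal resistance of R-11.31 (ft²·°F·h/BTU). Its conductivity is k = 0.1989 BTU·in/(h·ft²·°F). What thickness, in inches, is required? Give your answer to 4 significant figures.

L = R × k = 11.31 × 0.1989 = 2.2496 in

2.250 in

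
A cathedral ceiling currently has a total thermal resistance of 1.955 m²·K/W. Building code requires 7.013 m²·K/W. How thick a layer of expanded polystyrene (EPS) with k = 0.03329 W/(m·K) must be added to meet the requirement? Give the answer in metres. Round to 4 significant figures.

0.1684 m

ΔR = 7.013 − 1.955 = 5.058 m²·K/W
L = ΔR × k = 5.058 × 0.03329 = 0.16838 m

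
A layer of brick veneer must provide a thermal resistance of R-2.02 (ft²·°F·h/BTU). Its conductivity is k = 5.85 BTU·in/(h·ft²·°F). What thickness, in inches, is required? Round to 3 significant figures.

11.8 in

L = R × k = 2.02 × 5.85 = 11.82 in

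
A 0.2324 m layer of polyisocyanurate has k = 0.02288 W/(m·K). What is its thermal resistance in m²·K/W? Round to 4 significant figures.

R = L/k = 0.2324/0.02288 = 10.157 m²·K/W

10.16 m²·K/W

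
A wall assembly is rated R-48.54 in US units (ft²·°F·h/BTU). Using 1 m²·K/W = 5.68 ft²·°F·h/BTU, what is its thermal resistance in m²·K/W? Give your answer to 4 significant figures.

8.546 m²·K/W

R_SI = 48.54/5.68 = 8.5458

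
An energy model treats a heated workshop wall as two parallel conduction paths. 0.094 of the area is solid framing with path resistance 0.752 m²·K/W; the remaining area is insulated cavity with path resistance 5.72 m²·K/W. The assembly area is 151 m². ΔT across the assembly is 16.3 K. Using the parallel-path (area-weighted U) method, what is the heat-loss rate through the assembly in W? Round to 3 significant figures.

698 W

U_eff = 0.906/5.72 + 0.094/0.752 = 0.1584 + 0.125 = 0.2834
R_eff = 1/U_eff = 3.529 m²·K/W
Q = 151 × 16.3 / 3.529 = 697.5 W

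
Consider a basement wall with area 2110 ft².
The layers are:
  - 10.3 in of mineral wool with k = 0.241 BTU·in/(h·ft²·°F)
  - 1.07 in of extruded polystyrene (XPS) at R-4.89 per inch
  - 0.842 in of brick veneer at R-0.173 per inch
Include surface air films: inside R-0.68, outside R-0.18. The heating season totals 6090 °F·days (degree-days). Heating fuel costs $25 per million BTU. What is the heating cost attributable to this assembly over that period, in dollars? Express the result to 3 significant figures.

10.3/0.241 = 42.74
1.07 × 4.89 = 5.232
0.842 × 0.173 = 0.1457
R_total = 0.68 + 42.74 + 5.232 + 0.1457 + 0.18 = 48.98 ft²·°F·h/BTU
E = A × HDD × 24 / R = 2110 × 6090 × 24 / 48.98 = 6297000 BTU
Cost = 6297000/10⁶ × 25 = $157.4

157 dollars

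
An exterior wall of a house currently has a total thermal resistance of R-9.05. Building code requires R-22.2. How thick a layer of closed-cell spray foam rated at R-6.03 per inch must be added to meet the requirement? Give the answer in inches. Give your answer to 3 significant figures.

ΔR = 22.2 − 9.05 = 13.15 ft²·°F·h/BTU
L = ΔR / (R/in) = 13.15/6.03 = 2.181 in

2.18 in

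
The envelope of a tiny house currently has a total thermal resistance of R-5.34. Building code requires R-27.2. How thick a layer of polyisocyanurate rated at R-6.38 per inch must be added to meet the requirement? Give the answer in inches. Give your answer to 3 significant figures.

ΔR = 27.2 − 5.34 = 21.86 ft²·°F·h/BTU
L = ΔR / (R/in) = 21.86/6.38 = 3.426 in

3.43 in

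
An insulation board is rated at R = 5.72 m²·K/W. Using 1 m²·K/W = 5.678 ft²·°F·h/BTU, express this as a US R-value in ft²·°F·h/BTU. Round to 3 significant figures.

32.5 ft²·°F·h/BTU

R_US = 5.72 × 5.678 = 32.48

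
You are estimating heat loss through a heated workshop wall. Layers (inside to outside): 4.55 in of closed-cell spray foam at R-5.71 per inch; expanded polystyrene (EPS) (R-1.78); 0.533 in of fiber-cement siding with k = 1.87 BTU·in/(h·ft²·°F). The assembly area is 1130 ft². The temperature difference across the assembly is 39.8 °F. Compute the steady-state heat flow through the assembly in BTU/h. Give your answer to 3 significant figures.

1600 BTU/h

4.55 × 5.71 = 25.98
0.533/1.87 = 0.285
R_total = 25.98 + 1.78 + 0.285 = 28.05 ft²·°F·h/BTU
Q = A·ΔT/R = 1130 × 39.8 / 28.05 = 1604 BTU/h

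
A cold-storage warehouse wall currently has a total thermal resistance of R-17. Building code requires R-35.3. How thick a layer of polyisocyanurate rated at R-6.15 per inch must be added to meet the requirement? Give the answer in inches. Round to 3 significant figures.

ΔR = 35.3 − 17 = 18.3 ft²·°F·h/BTU
L = ΔR / (R/in) = 18.3/6.15 = 2.976 in

2.98 in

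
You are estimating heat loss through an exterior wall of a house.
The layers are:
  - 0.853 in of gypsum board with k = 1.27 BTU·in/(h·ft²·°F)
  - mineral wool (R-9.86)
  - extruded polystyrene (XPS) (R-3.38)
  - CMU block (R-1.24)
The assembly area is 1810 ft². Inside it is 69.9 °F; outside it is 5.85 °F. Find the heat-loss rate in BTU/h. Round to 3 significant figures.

0.853/1.27 = 0.6717
R_total = 0.6717 + 9.86 + 3.38 + 1.24 = 15.15 ft²·°F·h/BTU
Q = A·ΔT/R = 1810 × (69.9 − 5.85) / 15.15 = 7651 BTU/h

7650 BTU/h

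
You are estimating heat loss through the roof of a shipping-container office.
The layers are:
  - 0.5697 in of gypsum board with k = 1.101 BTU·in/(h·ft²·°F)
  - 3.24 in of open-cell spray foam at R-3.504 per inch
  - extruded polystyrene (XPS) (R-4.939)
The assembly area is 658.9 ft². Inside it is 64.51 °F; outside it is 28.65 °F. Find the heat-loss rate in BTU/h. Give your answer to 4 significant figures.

0.5697/1.101 = 0.51744
3.24 × 3.504 = 11.353
R_total = 0.51744 + 11.353 + 4.939 = 16.809 ft²·°F·h/BTU
Q = A·ΔT/R = 658.9 × (64.51 − 28.65) / 16.809 = 1405.7 BTU/h

1406 BTU/h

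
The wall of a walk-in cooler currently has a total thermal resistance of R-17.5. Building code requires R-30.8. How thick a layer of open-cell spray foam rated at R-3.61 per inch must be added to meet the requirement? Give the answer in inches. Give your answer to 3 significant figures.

3.68 in

ΔR = 30.8 − 17.5 = 13.3 ft²·°F·h/BTU
L = ΔR / (R/in) = 13.3/3.61 = 3.684 in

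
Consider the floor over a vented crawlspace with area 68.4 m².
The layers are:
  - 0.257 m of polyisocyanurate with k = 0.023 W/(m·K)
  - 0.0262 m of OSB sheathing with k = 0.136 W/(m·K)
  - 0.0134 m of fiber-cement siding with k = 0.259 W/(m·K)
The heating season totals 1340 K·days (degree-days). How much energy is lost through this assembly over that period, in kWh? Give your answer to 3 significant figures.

0.257/0.023 = 11.17
0.0262/0.136 = 0.1926
0.0134/0.259 = 0.05174
R_total = 11.17 + 0.1926 + 0.05174 = 11.42 m²·K/W
E = A × HDD × 24 / R / 1000 = 68.4 × 1340 × 24 / 11.42 / 1000 = 192.7 kWh

193 kWh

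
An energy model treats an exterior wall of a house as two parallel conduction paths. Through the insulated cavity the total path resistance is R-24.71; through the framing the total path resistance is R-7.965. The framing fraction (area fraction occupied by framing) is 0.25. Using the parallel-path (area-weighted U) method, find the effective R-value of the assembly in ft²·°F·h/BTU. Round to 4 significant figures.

16.20 ft²·°F·h/BTU

U_eff = 0.75/24.71 + 0.25/7.965 = 0.030352 + 0.031387 = 0.061739
R_eff = 1/U_eff = 16.197 ft²·°F·h/BTU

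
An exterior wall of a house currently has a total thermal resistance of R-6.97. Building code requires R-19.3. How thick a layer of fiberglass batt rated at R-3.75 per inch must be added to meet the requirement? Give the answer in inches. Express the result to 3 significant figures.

ΔR = 19.3 − 6.97 = 12.33 ft²·°F·h/BTU
L = ΔR / (R/in) = 12.33/3.75 = 3.288 in

3.29 in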